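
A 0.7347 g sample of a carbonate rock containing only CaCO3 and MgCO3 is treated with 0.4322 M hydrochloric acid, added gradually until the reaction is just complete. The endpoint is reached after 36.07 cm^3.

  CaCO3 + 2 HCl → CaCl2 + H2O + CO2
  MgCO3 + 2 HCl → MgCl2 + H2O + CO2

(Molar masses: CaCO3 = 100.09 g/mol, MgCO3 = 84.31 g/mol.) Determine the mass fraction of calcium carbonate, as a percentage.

66.93 %

n(HCl) = 0.03607 × 0.4322 = 0.01559 mol
Let x = n(CaCO3), y = n(MgCO3).
Titrant: 2x + 2y = 0.01559;  mass: 100.09x + 84.31y = 0.7347
Solving, x = 4.913 × 10^-3 mol, y = 2.882 × 10^-3 mol
mass of CaCO3 = 4.913 × 10^-3 × 100.09 = 0.4917 g
% CaCO3 = 0.4917 / 0.7347 × 100 = 66.93 %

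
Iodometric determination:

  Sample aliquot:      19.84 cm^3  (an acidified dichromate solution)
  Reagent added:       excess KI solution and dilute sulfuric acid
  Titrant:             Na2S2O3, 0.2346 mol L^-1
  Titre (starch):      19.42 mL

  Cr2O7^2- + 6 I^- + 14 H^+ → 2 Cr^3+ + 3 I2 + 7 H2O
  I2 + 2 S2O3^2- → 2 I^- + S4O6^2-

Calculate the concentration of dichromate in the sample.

n(S2O3^2-) = 0.01942 × 0.2346 = 4.556 × 10^-3 mol
n(I2) = n(S2O3^2-)/2 = 2.278 × 10^-3 mol
From the 1:3 ratio, n(Cr2O7^2-) in the aliquot = 1/3 × 2.278 × 10^-3 = 7.593 × 10^-4 mol
[Cr2O7^2-] = 7.593 × 10^-4 / 0.01984 = 0.03827 mol/L

0.03827 mol/L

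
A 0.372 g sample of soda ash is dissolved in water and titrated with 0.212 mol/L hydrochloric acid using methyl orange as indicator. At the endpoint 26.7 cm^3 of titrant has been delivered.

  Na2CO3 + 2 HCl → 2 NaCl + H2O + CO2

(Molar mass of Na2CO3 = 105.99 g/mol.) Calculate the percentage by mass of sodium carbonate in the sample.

n(HCl) = 0.0267 L × 0.212 mol/L = 5.66 × 10^-3 mol
From the 1:2 ratio, n(Na2CO3) = 1/2 × 5.66 × 10^-3 = 2.83 × 10^-3 mol
mass of Na2CO3 = 2.83 × 10^-3 × 105.99 g/mol = 0.300 g
% Na2CO3 = 0.300 / 0.372 × 100 = 80.6 %

80.6 %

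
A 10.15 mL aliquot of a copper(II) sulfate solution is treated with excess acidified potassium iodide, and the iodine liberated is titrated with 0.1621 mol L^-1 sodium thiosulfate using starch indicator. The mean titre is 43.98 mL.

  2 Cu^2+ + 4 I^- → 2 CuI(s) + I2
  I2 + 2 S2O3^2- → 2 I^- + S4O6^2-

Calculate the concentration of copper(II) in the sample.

n(S2O3^2-) = 0.04398 × 0.1621 = 7.129 × 10^-3 mol
n(I2) = n(S2O3^2-)/2 = 3.565 × 10^-3 mol
From the 2:1 ratio, n(Cu2+) in the aliquot = 2/1 × 3.565 × 10^-3 = 7.129 × 10^-3 mol
[Cu2+] = 7.129 × 10^-3 / 0.01015 = 0.7024 mol/L

0.7024 mol/L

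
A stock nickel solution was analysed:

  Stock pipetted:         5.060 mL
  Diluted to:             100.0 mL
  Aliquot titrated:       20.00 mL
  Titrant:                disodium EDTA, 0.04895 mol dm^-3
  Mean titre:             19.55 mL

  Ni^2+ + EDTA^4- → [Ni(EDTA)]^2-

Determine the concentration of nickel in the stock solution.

n(EDTA) = 0.01955 × 0.04895 = 9.570 × 10^-4 mol
n(Ni2+) in the aliquot = 9.570 × 10^-4 mol (1:1 ratio)
[Ni2+]_dilute = 9.570 × 10^-4 / 0.02000 = 0.04785 mol/L
Dilution factor = 100.0 / 5.060 = 19.76
[Ni2+]_stock = 0.04785 × 19.76 = 0.9456 mol/L

0.9456 mol/L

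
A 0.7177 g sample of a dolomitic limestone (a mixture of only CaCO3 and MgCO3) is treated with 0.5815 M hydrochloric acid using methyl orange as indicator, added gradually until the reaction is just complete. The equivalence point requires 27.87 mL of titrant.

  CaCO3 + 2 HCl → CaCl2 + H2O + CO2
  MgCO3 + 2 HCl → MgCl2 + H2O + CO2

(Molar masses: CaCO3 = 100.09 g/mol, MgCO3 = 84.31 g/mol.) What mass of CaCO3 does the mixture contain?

0.2189 g

n(HCl) = 0.02787 × 0.5815 = 0.01621 mol
Let x = n(CaCO3), y = n(MgCO3).
Titrant: 2x + 2y = 0.01621;  mass: 100.09x + 84.31y = 0.7177
Solving, x = 2.188 × 10^-3 mol, y = 5.916 × 10^-3 mol
mass of CaCO3 = 2.188 × 10^-3 × 100.09 = 0.2189 g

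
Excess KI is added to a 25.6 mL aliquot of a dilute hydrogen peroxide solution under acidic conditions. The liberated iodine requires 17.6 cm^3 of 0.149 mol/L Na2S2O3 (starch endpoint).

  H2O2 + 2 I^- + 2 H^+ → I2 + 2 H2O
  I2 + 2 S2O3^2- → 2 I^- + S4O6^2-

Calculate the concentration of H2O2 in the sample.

0.0512 mol/L

n(S2O3^2-) = 0.0176 × 0.149 = 2.62 × 10^-3 mol
n(I2) = n(S2O3^2-)/2 = 1.31 × 10^-3 mol
n(H2O2) in the aliquot = 1.31 × 10^-3 mol (1:1 ratio)
[H2O2] = 1.31 × 10^-3 / 0.0256 = 0.0512 mol/L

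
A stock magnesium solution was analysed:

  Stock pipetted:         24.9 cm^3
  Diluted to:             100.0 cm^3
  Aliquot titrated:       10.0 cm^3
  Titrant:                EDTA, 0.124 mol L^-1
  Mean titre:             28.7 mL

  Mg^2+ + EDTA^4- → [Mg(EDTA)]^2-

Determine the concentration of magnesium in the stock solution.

n(EDTA) = 0.0287 × 0.124 = 3.56 × 10^-3 mol
n(Mg2+) in the aliquot = 3.56 × 10^-3 mol (1:1 ratio)
[Mg2+]_dilute = 3.56 × 10^-3 / 0.0100 = 0.356 mol/L
Dilution factor = 100.0 / 24.9 = 4.016
[Mg2+]_stock = 0.356 × 4.016 = 1.43 mol/L

1.43 mol/L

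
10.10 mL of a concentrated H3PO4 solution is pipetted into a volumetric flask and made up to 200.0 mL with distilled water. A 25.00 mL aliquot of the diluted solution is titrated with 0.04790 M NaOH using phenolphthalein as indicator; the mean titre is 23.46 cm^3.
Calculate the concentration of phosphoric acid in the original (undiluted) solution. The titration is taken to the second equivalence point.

0.4450 M

H3PO4 + 2 NaOH → Na2HPO4 + 2 H2O
n(NaOH) = 0.02346 × 0.04790 = 1.124 × 10^-3 mol
From the 1:2 ratio, n(H3PO4) in the aliquot = 1/2 × 1.124 × 10^-3 = 5.619 × 10^-4 mol
[H3PO4]_dilute = 5.619 × 10^-4 / 0.02500 = 0.02247 mol/L
Dilution factor = 200.0 / 10.10 = 19.80
[H3PO4]_stock = 0.02247 × 19.80 = 0.4450 mol/L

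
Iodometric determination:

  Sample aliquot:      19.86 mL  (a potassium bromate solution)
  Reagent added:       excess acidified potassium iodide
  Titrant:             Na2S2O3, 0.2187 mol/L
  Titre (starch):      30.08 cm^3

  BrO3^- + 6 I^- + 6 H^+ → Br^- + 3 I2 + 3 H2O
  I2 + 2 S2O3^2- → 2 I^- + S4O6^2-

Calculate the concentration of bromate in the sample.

n(S2O3^2-) = 0.03008 × 0.2187 = 6.578 × 10^-3 mol
n(I2) = n(S2O3^2-)/2 = 3.289 × 10^-3 mol
From the 1:3 ratio, n(BrO3^-) in the aliquot = 1/3 × 3.289 × 10^-3 = 1.096 × 10^-3 mol
[BrO3^-] = 1.096 × 10^-3 / 0.01986 = 0.05521 mol/L

0.05521 mol/L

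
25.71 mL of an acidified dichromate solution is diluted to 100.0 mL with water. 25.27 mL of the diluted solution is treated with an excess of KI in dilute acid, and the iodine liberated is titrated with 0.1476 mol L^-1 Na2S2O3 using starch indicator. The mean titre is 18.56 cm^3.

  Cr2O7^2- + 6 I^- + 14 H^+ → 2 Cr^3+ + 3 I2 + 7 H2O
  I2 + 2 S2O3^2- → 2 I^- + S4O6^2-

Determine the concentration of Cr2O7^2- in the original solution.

0.07028 mol/L

n(S2O3^2-) = 0.01856 × 0.1476 = 2.739 × 10^-3 mol
n(I2) = n(S2O3^2-)/2 = 1.370 × 10^-3 mol
From the 1:3 ratio, n(Cr2O7^2-) in the aliquot = 1/3 × 1.370 × 10^-3 = 4.566 × 10^-4 mol
[Cr2O7^2-]_dilute = 4.566 × 10^-4 / 0.02527 = 0.01807 mol/L
[Cr2O7^2-]_original = 0.01807 × 100.0/25.71 = 0.07028 mol/L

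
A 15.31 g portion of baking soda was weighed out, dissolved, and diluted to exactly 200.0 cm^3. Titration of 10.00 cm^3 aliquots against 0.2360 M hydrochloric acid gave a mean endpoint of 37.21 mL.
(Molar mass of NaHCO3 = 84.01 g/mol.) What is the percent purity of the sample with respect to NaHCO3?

NaHCO3 + HCl → NaCl + H2O + CO2
n(HCl) per titration = 0.03721 × 0.2360 = 8.782 × 10^-3 mol
n(NaHCO3) in each aliquot = 8.782 × 10^-3 mol (1:1 ratio)
n(NaHCO3) in the whole flask = 8.782 × 10^-3 × 200.0/10.00 = 0.1756 mol
mass of NaHCO3 = 0.1756 × 84.01 = 14.75 g
% NaHCO3 = 14.75 / 15.31 × 100 = 96.37 %

96.37 %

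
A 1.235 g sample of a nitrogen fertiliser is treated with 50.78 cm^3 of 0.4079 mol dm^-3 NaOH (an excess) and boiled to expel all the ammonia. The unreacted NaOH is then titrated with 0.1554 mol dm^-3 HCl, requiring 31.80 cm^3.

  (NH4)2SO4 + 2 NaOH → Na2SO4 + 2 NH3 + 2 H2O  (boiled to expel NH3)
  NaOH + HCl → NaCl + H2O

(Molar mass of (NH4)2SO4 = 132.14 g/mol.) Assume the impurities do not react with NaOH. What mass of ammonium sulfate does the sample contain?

1.042 g

n(NaOH) added = 0.05078 × 0.4079 = 0.02071 mol
n(HCl) used in back-titration = 0.03180 × 0.1554 = 4.942 × 10^-3 mol
n(NaOH) left over = 4.942 × 10^-3 mol (1:1 ratio)
n(NaOH) consumed by analyte = 0.02071 − 4.942 × 10^-3 = 0.01577 mol
From the 1:2 ratio, n((NH4)2SO4) = 1/2 × 0.01577 = 7.886 × 10^-3 mol
mass of (NH4)2SO4 = 7.886 × 10^-3 × 132.14 = 1.042 g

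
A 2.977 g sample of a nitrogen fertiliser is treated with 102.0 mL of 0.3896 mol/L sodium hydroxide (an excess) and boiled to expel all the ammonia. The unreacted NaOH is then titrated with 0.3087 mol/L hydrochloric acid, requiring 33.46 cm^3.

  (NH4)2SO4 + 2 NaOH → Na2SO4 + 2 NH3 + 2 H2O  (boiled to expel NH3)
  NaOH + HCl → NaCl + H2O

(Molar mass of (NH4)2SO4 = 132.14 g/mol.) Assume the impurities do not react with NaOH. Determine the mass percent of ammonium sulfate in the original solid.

n(NaOH) added = 0.1020 × 0.3896 = 0.03974 mol
n(HCl) used in back-titration = 0.03346 × 0.3087 = 0.01033 mol
n(NaOH) left over = 0.01033 mol (1:1 ratio)
n(NaOH) consumed by analyte = 0.03974 − 0.01033 = 0.02941 mol
From the 1:2 ratio, n((NH4)2SO4) = 1/2 × 0.02941 = 0.01471 mol
mass of (NH4)2SO4 = 0.01471 × 132.14 = 1.943 g
% (NH4)2SO4 = 1.943 / 2.977 × 100 = 65.27 %

65.27 %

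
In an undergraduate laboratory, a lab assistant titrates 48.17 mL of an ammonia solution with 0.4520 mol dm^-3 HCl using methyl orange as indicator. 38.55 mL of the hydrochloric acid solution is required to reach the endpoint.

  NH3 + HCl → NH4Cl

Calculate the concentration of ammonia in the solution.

0.3617 mol/L

n(HCl) = 0.03855 L × 0.4520 mol/L = 0.01742 mol
n(NH3) = 0.01742 mol (1:1 mole ratio)
[NH3] = 0.01742 mol / 0.04817 L = 0.3617 mol/L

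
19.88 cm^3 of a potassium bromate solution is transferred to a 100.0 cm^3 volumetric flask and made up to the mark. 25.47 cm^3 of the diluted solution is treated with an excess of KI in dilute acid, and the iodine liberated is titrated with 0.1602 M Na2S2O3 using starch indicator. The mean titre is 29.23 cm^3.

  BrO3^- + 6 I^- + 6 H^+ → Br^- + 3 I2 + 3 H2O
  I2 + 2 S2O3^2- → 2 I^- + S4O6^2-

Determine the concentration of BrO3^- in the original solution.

0.1541 M

n(S2O3^2-) = 0.02923 × 0.1602 = 4.683 × 10^-3 mol
n(I2) = n(S2O3^2-)/2 = 2.341 × 10^-3 mol
From the 1:3 ratio, n(BrO3^-) in the aliquot = 1/3 × 2.341 × 10^-3 = 7.804 × 10^-4 mol
[BrO3^-]_dilute = 7.804 × 10^-4 / 0.02547 = 0.03064 mol/L
[BrO3^-]_original = 0.03064 × 100.0/19.88 = 0.1541 mol/L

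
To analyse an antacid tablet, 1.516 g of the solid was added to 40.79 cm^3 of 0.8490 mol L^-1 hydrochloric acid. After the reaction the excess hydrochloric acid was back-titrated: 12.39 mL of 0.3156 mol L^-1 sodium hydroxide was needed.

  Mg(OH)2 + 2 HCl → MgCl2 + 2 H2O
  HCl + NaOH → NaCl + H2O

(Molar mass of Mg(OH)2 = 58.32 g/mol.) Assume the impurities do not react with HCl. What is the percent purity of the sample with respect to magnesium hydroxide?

59.09 %

n(HCl) added = 0.04079 × 0.8490 = 0.03463 mol
n(NaOH) used in back-titration = 0.01239 × 0.3156 = 3.910 × 10^-3 mol
n(HCl) left over = 3.910 × 10^-3 mol (1:1 ratio)
n(HCl) consumed by analyte = 0.03463 − 3.910 × 10^-3 = 0.03072 mol
From the 1:2 ratio, n(Mg(OH)2) = 1/2 × 0.03072 = 0.01536 mol
mass of Mg(OH)2 = 0.01536 × 58.32 = 0.8958 g
% Mg(OH)2 = 0.8958 / 1.516 × 100 = 59.09 %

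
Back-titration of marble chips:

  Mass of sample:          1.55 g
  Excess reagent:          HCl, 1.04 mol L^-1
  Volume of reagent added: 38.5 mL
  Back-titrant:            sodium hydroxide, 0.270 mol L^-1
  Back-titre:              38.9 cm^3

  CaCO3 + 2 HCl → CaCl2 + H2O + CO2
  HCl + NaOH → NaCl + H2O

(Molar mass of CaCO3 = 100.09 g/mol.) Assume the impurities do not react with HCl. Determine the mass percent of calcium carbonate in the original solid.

95.4 %

n(HCl) added = 0.0385 × 1.04 = 0.0400 mol
n(NaOH) used in back-titration = 0.0389 × 0.270 = 0.0105 mol
n(HCl) left over = 0.0105 mol (1:1 ratio)
n(HCl) consumed by analyte = 0.0400 − 0.0105 = 0.0295 mol
From the 1:2 ratio, n(CaCO3) = 1/2 × 0.0295 = 0.0148 mol
mass of CaCO3 = 0.0148 × 100.09 = 1.48 g
% CaCO3 = 1.48 / 1.55 × 100 = 95.4 %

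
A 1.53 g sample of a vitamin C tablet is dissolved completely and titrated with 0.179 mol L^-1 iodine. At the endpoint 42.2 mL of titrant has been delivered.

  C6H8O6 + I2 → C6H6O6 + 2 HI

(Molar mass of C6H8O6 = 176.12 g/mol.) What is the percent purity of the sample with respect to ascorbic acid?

n(I2) = 0.0422 L × 0.179 mol/L = 7.55 × 10^-3 mol
n(C6H8O6) = 7.55 × 10^-3 mol (1:1 ratio)
mass of C6H8O6 = 7.55 × 10^-3 × 176.12 g/mol = 1.33 g
% C6H8O6 = 1.33 / 1.53 × 100 = 87.0 %

87.0 %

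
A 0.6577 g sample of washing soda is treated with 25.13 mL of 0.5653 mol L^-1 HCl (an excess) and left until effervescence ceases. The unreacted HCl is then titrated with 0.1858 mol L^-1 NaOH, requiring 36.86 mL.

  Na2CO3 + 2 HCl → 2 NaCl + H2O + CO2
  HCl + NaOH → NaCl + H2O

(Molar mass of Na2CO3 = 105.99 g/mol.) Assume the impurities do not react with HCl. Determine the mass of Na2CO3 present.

0.3899 g

n(HCl) added = 0.02513 × 0.5653 = 0.01421 mol
n(NaOH) used in back-titration = 0.03686 × 0.1858 = 6.849 × 10^-3 mol
n(HCl) left over = 6.849 × 10^-3 mol (1:1 ratio)
n(HCl) consumed by analyte = 0.01421 − 6.849 × 10^-3 = 7.357 × 10^-3 mol
From the 1:2 ratio, n(Na2CO3) = 1/2 × 7.357 × 10^-3 = 3.679 × 10^-3 mol
mass of Na2CO3 = 3.679 × 10^-3 × 105.99 = 0.3899 g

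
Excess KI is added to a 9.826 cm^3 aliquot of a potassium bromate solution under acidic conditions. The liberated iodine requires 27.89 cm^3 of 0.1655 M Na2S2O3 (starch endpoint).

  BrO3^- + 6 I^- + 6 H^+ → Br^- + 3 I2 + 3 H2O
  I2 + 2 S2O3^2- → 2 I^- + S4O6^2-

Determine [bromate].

0.07829 M

n(S2O3^2-) = 0.02789 × 0.1655 = 4.616 × 10^-3 mol
n(I2) = n(S2O3^2-)/2 = 2.308 × 10^-3 mol
From the 1:3 ratio, n(BrO3^-) in the aliquot = 1/3 × 2.308 × 10^-3 = 7.693 × 10^-4 mol
[BrO3^-] = 7.693 × 10^-4 / 0.009826 = 0.07829 mol/L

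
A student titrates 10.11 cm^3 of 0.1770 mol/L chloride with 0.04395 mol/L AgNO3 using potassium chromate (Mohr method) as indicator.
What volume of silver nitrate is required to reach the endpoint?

Ag^+ + Cl^- → AgCl(s)
n(Cl-) = 0.01011 L × 0.1770 mol/L = 1.789 × 10^-3 mol
n(AgNO3) = 1.789 × 10^-3 mol (1:1 stoichiometry)
V(AgNO3) = 1.789 × 10^-3 mol / 0.04395 mol/L = 0.04072 L = 40.72 mL

40.72 mL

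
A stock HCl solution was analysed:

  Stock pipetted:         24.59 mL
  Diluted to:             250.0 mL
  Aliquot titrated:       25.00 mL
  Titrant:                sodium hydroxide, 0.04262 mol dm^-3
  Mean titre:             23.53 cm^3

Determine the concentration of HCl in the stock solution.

0.4078 mol/L

HCl + NaOH → NaCl + H2O
n(NaOH) = 0.02353 × 0.04262 = 1.003 × 10^-3 mol
n(HCl) in the aliquot = 1.003 × 10^-3 mol (1:1 ratio)
[HCl]_dilute = 1.003 × 10^-3 / 0.02500 = 0.04011 mol/L
Dilution factor = 250.0 / 24.59 = 10.17
[HCl]_stock = 0.04011 × 10.17 = 0.4078 mol/L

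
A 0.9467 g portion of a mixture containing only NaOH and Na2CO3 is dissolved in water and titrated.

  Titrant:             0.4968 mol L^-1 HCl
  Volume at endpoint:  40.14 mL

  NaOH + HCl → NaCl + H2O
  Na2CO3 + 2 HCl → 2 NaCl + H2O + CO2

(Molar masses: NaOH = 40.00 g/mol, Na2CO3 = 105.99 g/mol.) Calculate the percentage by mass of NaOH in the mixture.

n(HCl) = 0.04014 × 0.4968 = 0.01994 mol
Let x = n(NaOH), y = n(Na2CO3).
Titrant: 1x + 2y = 0.01994;  mass: 40.00x + 105.99y = 0.9467
Solving, x = 8.473 × 10^-3 mol, y = 5.734 × 10^-3 mol
mass of NaOH = 8.473 × 10^-3 × 40.00 = 0.3389 g
% NaOH = 0.3389 / 0.9467 × 100 = 35.80 %

35.80 %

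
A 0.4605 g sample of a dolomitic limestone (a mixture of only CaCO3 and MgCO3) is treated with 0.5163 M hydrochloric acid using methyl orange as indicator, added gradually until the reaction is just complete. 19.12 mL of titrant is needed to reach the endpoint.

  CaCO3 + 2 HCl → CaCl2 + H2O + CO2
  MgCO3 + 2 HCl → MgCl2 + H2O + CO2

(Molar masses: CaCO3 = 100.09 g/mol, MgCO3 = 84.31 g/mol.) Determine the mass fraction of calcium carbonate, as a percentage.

n(HCl) = 0.01912 × 0.5163 = 9.872 × 10^-3 mol
Let x = n(CaCO3), y = n(MgCO3).
Titrant: 2x + 2y = 9.872 × 10^-3;  mass: 100.09x + 84.31y = 0.4605
Solving, x = 2.811 × 10^-3 mol, y = 2.125 × 10^-3 mol
mass of CaCO3 = 2.811 × 10^-3 × 100.09 = 0.2814 g
% CaCO3 = 0.2814 / 0.4605 × 100 = 61.10 %

61.10 %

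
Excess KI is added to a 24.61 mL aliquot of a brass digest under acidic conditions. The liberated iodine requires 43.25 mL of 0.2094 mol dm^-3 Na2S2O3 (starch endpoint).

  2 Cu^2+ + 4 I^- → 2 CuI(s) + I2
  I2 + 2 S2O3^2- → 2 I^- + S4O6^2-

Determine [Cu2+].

n(S2O3^2-) = 0.04325 × 0.2094 = 9.057 × 10^-3 mol
n(I2) = n(S2O3^2-)/2 = 4.528 × 10^-3 mol
From the 2:1 ratio, n(Cu2+) in the aliquot = 2/1 × 4.528 × 10^-3 = 9.057 × 10^-3 mol
[Cu2+] = 9.057 × 10^-3 / 0.02461 = 0.3680 mol/L

0.3680 mol/L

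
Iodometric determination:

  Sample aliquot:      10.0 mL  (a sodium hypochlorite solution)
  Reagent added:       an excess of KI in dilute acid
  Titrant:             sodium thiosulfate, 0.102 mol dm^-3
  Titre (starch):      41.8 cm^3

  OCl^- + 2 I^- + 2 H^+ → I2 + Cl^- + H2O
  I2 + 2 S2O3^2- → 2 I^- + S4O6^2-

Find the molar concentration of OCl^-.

n(S2O3^2-) = 0.0418 × 0.102 = 4.26 × 10^-3 mol
n(I2) = n(S2O3^2-)/2 = 2.13 × 10^-3 mol
n(OCl^-) in the aliquot = 2.13 × 10^-3 mol (1:1 ratio)
[OCl^-] = 2.13 × 10^-3 / 0.0100 = 0.213 mol/L

0.213 mol/L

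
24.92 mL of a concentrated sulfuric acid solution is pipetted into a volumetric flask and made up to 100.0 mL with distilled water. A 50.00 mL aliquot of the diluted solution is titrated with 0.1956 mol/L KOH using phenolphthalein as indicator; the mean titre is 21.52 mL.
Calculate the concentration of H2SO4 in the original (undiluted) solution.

0.1689 mol/L

H2SO4 + 2 KOH → K2SO4 + 2 H2O
n(KOH) = 0.02152 × 0.1956 = 4.209 × 10^-3 mol
From the 1:2 ratio, n(H2SO4) in the aliquot = 1/2 × 4.209 × 10^-3 = 2.105 × 10^-3 mol
[H2SO4]_dilute = 2.105 × 10^-3 / 0.05000 = 0.04209 mol/L
Dilution factor = 100.0 / 24.92 = 4.013
[H2SO4]_stock = 0.04209 × 4.013 = 0.1689 mol/L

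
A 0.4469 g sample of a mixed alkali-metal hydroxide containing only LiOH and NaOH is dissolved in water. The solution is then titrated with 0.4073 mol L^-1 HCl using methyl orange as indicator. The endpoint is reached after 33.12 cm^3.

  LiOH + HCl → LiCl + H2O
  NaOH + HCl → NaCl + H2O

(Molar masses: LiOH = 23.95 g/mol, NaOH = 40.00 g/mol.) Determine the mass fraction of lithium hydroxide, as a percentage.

30.95 %

n(HCl) = 0.03312 × 0.4073 = 0.01349 mol
Let x = n(LiOH), y = n(NaOH).
Titrant: 1x + 1y = 0.01349;  mass: 23.95x + 40.00y = 0.4469
Solving, x = 5.775 × 10^-3 mol, y = 7.715 × 10^-3 mol
mass of LiOH = 5.775 × 10^-3 × 23.95 = 0.1383 g
% LiOH = 0.1383 / 0.4469 × 100 = 30.95 %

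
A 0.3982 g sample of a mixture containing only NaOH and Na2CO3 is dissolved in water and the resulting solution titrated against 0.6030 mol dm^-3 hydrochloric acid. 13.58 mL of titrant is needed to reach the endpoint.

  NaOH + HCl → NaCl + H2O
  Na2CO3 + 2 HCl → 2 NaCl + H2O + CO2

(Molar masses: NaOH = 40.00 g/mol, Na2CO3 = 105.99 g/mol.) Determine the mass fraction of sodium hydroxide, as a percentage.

n(HCl) = 0.01358 × 0.6030 = 8.189 × 10^-3 mol
Let x = n(NaOH), y = n(Na2CO3).
Titrant: 1x + 2y = 8.189 × 10^-3;  mass: 40.00x + 105.99y = 0.3982
Solving, x = 2.752 × 10^-3 mol, y = 2.718 × 10^-3 mol
mass of NaOH = 2.752 × 10^-3 × 40.00 = 0.1101 g
% NaOH = 0.1101 / 0.3982 × 100 = 27.64 %

27.64 %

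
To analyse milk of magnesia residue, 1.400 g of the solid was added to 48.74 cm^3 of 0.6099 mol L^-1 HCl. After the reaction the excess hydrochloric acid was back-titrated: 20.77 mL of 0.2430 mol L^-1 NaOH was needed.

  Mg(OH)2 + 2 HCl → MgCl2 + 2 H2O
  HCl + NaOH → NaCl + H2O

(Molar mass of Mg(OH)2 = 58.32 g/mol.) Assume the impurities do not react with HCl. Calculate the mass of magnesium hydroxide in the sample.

0.7197 g

n(HCl) added = 0.04874 × 0.6099 = 0.02973 mol
n(NaOH) used in back-titration = 0.02077 × 0.2430 = 5.047 × 10^-3 mol
n(HCl) left over = 5.047 × 10^-3 mol (1:1 ratio)
n(HCl) consumed by analyte = 0.02973 − 5.047 × 10^-3 = 0.02468 mol
From the 1:2 ratio, n(Mg(OH)2) = 1/2 × 0.02468 = 0.01234 mol
mass of Mg(OH)2 = 0.01234 × 58.32 = 0.7197 g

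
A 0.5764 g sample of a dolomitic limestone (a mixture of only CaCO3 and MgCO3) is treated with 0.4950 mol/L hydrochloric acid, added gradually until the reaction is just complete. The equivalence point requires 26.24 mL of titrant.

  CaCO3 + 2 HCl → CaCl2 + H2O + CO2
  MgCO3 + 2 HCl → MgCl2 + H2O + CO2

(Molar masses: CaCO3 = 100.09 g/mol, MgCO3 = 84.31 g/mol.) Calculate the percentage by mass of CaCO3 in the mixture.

n(HCl) = 0.02624 × 0.4950 = 0.01299 mol
Let x = n(CaCO3), y = n(MgCO3).
Titrant: 2x + 2y = 0.01299;  mass: 100.09x + 84.31y = 0.5764
Solving, x = 1.829 × 10^-3 mol, y = 4.666 × 10^-3 mol
mass of CaCO3 = 1.829 × 10^-3 × 100.09 = 0.1830 g
% CaCO3 = 0.1830 / 0.5764 × 100 = 31.76 %

31.76 %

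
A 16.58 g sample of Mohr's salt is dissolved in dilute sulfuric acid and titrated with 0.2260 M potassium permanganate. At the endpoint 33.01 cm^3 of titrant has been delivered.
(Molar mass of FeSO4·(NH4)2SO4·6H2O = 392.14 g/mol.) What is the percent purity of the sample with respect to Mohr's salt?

MnO4^- + 5 Fe^2+ + 8 H^+ → Mn^2+ + 5 Fe^3+ + 4 H2O
n(KMnO4) = 0.03301 L × 0.2260 mol/L = 7.460 × 10^-3 mol
From the 5:1 ratio, n(FeSO4·(NH4)2SO4·6H2O) = 5/1 × 7.460 × 10^-3 = 0.03730 mol
mass of FeSO4·(NH4)2SO4·6H2O = 0.03730 × 392.14 g/mol = 14.63 g
% FeSO4·(NH4)2SO4·6H2O = 14.63 / 16.58 × 100 = 88.22 %

88.22 %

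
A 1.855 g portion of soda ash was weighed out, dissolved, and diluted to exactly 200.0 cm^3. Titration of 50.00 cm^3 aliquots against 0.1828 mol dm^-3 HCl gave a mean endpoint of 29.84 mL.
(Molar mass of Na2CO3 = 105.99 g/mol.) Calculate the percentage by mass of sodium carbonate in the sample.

62.33 %

Na2CO3 + 2 HCl → 2 NaCl + H2O + CO2
n(HCl) per titration = 0.02984 × 0.1828 = 5.455 × 10^-3 mol
From the 1:2 ratio, n(Na2CO3) in each aliquot = 1/2 × 5.455 × 10^-3 = 2.727 × 10^-3 mol
n(Na2CO3) in the whole flask = 2.727 × 10^-3 × 200.0/50.00 = 0.01091 mol
mass of Na2CO3 = 0.01091 × 105.99 = 1.156 g
% Na2CO3 = 1.156 / 1.855 × 100 = 62.33 %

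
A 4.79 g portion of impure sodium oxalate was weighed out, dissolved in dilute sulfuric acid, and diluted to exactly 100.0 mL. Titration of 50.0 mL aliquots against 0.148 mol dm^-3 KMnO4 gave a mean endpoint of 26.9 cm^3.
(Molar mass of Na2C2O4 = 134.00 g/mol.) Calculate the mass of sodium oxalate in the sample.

2.67 g

2 MnO4^- + 5 C2O4^2- + 16 H^+ → 2 Mn^2+ + 10 CO2 + 8 H2O
n(KMnO4) per titration = 0.0269 × 0.148 = 3.98 × 10^-3 mol
From the 5:2 ratio, n(Na2C2O4) in each aliquot = 5/2 × 3.98 × 10^-3 = 9.95 × 10^-3 mol
n(Na2C2O4) in the whole flask = 9.95 × 10^-3 × 100.0/50.0 = 0.0199 mol
mass of Na2C2O4 = 0.0199 × 134.00 = 2.67 g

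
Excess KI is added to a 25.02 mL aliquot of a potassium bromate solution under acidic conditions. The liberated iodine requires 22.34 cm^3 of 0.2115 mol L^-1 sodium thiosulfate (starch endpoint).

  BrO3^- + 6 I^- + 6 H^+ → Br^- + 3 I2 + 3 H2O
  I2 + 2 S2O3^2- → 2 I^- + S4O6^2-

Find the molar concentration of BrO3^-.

0.03147 mol/L

n(S2O3^2-) = 0.02234 × 0.2115 = 4.725 × 10^-3 mol
n(I2) = n(S2O3^2-)/2 = 2.362 × 10^-3 mol
From the 1:3 ratio, n(BrO3^-) in the aliquot = 1/3 × 2.362 × 10^-3 = 7.875 × 10^-4 mol
[BrO3^-] = 7.875 × 10^-4 / 0.02502 = 0.03147 mol/L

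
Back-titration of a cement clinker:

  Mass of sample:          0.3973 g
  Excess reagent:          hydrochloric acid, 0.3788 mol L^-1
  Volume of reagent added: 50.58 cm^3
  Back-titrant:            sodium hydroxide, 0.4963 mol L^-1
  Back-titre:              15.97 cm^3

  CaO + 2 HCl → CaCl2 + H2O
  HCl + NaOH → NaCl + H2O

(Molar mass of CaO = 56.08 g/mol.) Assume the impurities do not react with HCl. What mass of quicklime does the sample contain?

n(HCl) added = 0.05058 × 0.3788 = 0.01916 mol
n(NaOH) used in back-titration = 0.01597 × 0.4963 = 7.926 × 10^-3 mol
n(HCl) left over = 7.926 × 10^-3 mol (1:1 ratio)
n(HCl) consumed by analyte = 0.01916 − 7.926 × 10^-3 = 0.01123 mol
From the 1:2 ratio, n(CaO) = 1/2 × 0.01123 = 5.617 × 10^-3 mol
mass of CaO = 5.617 × 10^-3 × 56.08 = 0.3150 g

0.3150 g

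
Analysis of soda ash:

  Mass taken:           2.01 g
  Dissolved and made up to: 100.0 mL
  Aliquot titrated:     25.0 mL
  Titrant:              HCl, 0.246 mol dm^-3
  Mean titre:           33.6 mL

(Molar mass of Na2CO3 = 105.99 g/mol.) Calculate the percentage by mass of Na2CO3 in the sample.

87.2 %

Na2CO3 + 2 HCl → 2 NaCl + H2O + CO2
n(HCl) per titration = 0.0336 × 0.246 = 8.27 × 10^-3 mol
From the 1:2 ratio, n(Na2CO3) in each aliquot = 1/2 × 8.27 × 10^-3 = 4.13 × 10^-3 mol
n(Na2CO3) in the whole flask = 4.13 × 10^-3 × 100.0/25.0 = 0.0165 mol
mass of Na2CO3 = 0.0165 × 105.99 = 1.75 g
% Na2CO3 = 1.75 / 2.01 × 100 = 87.2 %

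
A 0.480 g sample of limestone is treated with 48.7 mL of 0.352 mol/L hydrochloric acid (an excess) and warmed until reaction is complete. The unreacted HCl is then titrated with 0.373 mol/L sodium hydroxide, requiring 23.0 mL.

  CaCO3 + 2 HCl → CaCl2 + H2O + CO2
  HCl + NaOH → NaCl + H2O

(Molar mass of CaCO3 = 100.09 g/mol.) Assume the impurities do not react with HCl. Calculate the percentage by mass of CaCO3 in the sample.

n(HCl) added = 0.0487 × 0.352 = 0.0171 mol
n(NaOH) used in back-titration = 0.0230 × 0.373 = 8.58 × 10^-3 mol
n(HCl) left over = 8.58 × 10^-3 mol (1:1 ratio)
n(HCl) consumed by analyte = 0.0171 − 8.58 × 10^-3 = 8.56 × 10^-3 mol
From the 1:2 ratio, n(CaCO3) = 1/2 × 8.56 × 10^-3 = 4.28 × 10^-3 mol
mass of CaCO3 = 4.28 × 10^-3 × 100.09 = 0.429 g
% CaCO3 = 0.429 / 0.480 × 100 = 89.3 %

89.3 %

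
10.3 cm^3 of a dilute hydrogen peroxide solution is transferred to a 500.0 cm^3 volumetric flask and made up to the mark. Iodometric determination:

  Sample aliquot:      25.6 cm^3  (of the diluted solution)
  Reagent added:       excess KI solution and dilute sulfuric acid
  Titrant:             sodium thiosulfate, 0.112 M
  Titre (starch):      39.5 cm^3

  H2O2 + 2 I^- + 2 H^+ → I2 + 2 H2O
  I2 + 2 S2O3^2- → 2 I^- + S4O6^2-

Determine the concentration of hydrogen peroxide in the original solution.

n(S2O3^2-) = 0.0395 × 0.112 = 4.42 × 10^-3 mol
n(I2) = n(S2O3^2-)/2 = 2.21 × 10^-3 mol
n(H2O2) in the aliquot = 2.21 × 10^-3 mol (1:1 ratio)
[H2O2]_dilute = 2.21 × 10^-3 / 0.0256 = 0.0864 mol/L
[H2O2]_original = 0.0864 × 500.0/10.3 = 4.19 mol/L

4.19 M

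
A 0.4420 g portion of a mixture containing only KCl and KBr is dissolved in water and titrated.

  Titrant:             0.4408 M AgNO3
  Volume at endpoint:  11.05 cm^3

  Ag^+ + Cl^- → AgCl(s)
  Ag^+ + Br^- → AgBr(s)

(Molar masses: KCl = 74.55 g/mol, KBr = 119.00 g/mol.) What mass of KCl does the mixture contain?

0.2308 g

n(AgNO3) = 0.01105 × 0.4408 = 4.871 × 10^-3 mol
Let x = n(KCl), y = n(KBr).
Titrant: 1x + 1y = 4.871 × 10^-3;  mass: 74.55x + 119.00y = 0.4420
Solving, x = 3.096 × 10^-3 mol, y = 1.775 × 10^-3 mol
mass of KCl = 3.096 × 10^-3 × 74.55 = 0.2308 g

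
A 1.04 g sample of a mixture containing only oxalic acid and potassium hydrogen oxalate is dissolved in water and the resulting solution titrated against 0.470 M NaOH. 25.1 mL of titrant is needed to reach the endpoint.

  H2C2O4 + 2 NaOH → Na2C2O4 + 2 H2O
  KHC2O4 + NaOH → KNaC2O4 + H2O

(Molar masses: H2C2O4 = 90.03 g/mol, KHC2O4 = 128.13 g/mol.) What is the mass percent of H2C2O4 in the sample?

n(NaOH) = 0.0251 × 0.470 = 0.0118 mol
Let x = n(H2C2O4), y = n(KHC2O4).
Titrant: 2x + 1y = 0.0118;  mass: 90.03x + 128.13y = 1.04
Solving, x = 2.84 × 10^-3 mol, y = 6.12 × 10^-3 mol
mass of H2C2O4 = 2.84 × 10^-3 × 90.03 = 0.255 g
% H2C2O4 = 0.255 / 1.04 × 100 = 24.6 %

24.6 %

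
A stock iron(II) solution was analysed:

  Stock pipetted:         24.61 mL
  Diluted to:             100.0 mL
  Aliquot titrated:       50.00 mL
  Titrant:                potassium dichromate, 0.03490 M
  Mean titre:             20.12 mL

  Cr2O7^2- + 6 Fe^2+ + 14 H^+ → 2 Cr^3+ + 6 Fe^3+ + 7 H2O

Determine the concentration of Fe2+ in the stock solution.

n(K2Cr2O7) = 0.02012 × 0.03490 = 7.022 × 10^-4 mol
From the 6:1 ratio, n(Fe2+) in the aliquot = 6/1 × 7.022 × 10^-4 = 4.213 × 10^-3 mol
[Fe2+]_dilute = 4.213 × 10^-3 / 0.05000 = 0.08426 mol/L
Dilution factor = 100.0 / 24.61 = 4.063
[Fe2+]_stock = 0.08426 × 4.063 = 0.3424 mol/L

0.3424 M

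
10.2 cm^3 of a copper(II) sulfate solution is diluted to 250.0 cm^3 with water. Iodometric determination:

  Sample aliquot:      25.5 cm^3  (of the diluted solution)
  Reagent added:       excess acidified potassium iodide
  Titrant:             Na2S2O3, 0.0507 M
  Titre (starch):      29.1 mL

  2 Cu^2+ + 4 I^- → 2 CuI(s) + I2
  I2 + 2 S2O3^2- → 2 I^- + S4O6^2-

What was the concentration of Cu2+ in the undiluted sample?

1.42 M

n(S2O3^2-) = 0.0291 × 0.0507 = 1.48 × 10^-3 mol
n(I2) = n(S2O3^2-)/2 = 7.38 × 10^-4 mol
From the 2:1 ratio, n(Cu2+) in the aliquot = 2/1 × 7.38 × 10^-4 = 1.48 × 10^-3 mol
[Cu2+]_dilute = 1.48 × 10^-3 / 0.0255 = 0.0579 mol/L
[Cu2+]_original = 0.0579 × 250.0/10.2 = 1.42 mol/L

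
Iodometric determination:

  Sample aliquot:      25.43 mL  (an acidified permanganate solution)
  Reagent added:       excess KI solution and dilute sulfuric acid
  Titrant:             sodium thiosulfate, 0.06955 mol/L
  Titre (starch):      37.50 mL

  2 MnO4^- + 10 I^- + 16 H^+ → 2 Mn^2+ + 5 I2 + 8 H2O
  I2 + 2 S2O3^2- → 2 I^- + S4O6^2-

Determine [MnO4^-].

n(S2O3^2-) = 0.03750 × 0.06955 = 2.608 × 10^-3 mol
n(I2) = n(S2O3^2-)/2 = 1.304 × 10^-3 mol
From the 2:5 ratio, n(MnO4^-) in the aliquot = 2/5 × 1.304 × 10^-3 = 5.216 × 10^-4 mol
[MnO4^-] = 5.216 × 10^-4 / 0.02543 = 0.02051 mol/L

0.02051 mol/L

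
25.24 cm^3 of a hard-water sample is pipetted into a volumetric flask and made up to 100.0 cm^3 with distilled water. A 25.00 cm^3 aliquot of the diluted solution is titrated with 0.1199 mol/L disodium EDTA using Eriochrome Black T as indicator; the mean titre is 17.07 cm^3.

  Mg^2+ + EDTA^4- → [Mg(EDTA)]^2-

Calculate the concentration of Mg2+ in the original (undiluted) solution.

0.3244 mol/L

n(EDTA) = 0.01707 × 0.1199 = 2.047 × 10^-3 mol
n(Mg2+) in the aliquot = 2.047 × 10^-3 mol (1:1 ratio)
[Mg2+]_dilute = 2.047 × 10^-3 / 0.02500 = 0.08187 mol/L
Dilution factor = 100.0 / 25.24 = 3.962
[Mg2+]_stock = 0.08187 × 3.962 = 0.3244 mol/L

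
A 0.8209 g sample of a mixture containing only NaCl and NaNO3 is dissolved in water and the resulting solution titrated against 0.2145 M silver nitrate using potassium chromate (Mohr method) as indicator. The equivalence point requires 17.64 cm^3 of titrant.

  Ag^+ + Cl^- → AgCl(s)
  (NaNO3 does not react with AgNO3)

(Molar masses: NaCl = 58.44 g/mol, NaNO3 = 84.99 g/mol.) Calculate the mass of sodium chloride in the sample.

n(AgNO3) = 0.01764 × 0.2145 = 3.784 × 10^-3 mol
Let x = n(NaCl), y = n(NaNO3).
Titrant: 1x = 3.784 × 10^-3;  mass: 58.44x + 84.99y = 0.8209
Solving, x = 3.784 × 10^-3 mol, y = 7.057 × 10^-3 mol
mass of NaCl = 3.784 × 10^-3 × 58.44 = 0.2211 g

0.2211 g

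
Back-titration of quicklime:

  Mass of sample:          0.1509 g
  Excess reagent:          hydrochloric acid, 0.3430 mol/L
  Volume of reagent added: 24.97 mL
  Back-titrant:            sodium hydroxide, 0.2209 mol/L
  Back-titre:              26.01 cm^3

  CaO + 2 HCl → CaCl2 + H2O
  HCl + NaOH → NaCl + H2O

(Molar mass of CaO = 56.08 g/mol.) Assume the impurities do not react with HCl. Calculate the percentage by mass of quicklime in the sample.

n(HCl) added = 0.02497 × 0.3430 = 8.565 × 10^-3 mol
n(NaOH) used in back-titration = 0.02601 × 0.2209 = 5.746 × 10^-3 mol
n(HCl) left over = 5.746 × 10^-3 mol (1:1 ratio)
n(HCl) consumed by analyte = 8.565 × 10^-3 − 5.746 × 10^-3 = 2.819 × 10^-3 mol
From the 1:2 ratio, n(CaO) = 1/2 × 2.819 × 10^-3 = 1.410 × 10^-3 mol
mass of CaO = 1.410 × 10^-3 × 56.08 = 0.07905 g
% CaO = 0.07905 / 0.1509 × 100 = 52.38 %

52.38 %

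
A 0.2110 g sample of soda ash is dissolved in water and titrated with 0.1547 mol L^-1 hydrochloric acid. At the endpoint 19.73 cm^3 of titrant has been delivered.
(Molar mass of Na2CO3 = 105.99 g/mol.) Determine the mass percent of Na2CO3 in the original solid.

76.66 %

Na2CO3 + 2 HCl → 2 NaCl + H2O + CO2
n(HCl) = 0.01973 L × 0.1547 mol/L = 3.052 × 10^-3 mol
From the 1:2 ratio, n(Na2CO3) = 1/2 × 3.052 × 10^-3 = 1.526 × 10^-3 mol
mass of Na2CO3 = 1.526 × 10^-3 × 105.99 g/mol = 0.1618 g
% Na2CO3 = 0.1618 / 0.2110 × 100 = 76.66 %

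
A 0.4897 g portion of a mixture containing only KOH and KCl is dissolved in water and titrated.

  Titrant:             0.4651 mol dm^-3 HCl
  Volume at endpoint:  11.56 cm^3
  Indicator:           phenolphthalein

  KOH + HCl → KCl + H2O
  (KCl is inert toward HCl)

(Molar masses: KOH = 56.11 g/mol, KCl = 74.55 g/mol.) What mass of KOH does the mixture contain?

n(HCl) = 0.01156 × 0.4651 = 5.377 × 10^-3 mol
Let x = n(KOH), y = n(KCl).
Titrant: 1x = 5.377 × 10^-3;  mass: 56.11x + 74.55y = 0.4897
Solving, x = 5.377 × 10^-3 mol, y = 2.522 × 10^-3 mol
mass of KOH = 5.377 × 10^-3 × 56.11 = 0.3017 g

0.3017 g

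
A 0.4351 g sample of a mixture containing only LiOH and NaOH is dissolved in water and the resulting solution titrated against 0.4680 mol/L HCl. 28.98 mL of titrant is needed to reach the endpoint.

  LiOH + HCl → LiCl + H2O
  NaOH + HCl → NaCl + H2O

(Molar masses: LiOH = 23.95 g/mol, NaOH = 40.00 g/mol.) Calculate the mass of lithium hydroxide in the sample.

n(HCl) = 0.02898 × 0.4680 = 0.01356 mol
Let x = n(LiOH), y = n(NaOH).
Titrant: 1x + 1y = 0.01356;  mass: 23.95x + 40.00y = 0.4351
Solving, x = 6.692 × 10^-3 mol, y = 6.871 × 10^-3 mol
mass of LiOH = 6.692 × 10^-3 × 23.95 = 0.1603 g

0.1603 g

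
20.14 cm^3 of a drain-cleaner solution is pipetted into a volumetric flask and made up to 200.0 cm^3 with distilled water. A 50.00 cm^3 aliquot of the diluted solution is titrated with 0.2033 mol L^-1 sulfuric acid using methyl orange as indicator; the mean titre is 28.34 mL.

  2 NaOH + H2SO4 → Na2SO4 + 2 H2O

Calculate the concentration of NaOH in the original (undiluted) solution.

n(H2SO4) = 0.02834 × 0.2033 = 5.762 × 10^-3 mol
From the 2:1 ratio, n(NaOH) in the aliquot = 2/1 × 5.762 × 10^-3 = 0.01152 mol
[NaOH]_dilute = 0.01152 / 0.05000 = 0.2305 mol/L
Dilution factor = 200.0 / 20.14 = 9.930
[NaOH]_stock = 0.2305 × 9.930 = 2.289 mol/L

2.289 mol/L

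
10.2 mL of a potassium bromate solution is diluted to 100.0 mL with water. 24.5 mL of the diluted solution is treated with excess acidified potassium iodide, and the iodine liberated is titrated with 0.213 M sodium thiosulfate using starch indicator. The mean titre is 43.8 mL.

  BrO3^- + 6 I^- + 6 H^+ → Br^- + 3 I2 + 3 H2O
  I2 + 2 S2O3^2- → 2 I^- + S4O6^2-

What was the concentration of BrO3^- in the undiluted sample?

n(S2O3^2-) = 0.0438 × 0.213 = 9.33 × 10^-3 mol
n(I2) = n(S2O3^2-)/2 = 4.66 × 10^-3 mol
From the 1:3 ratio, n(BrO3^-) in the aliquot = 1/3 × 4.66 × 10^-3 = 1.55 × 10^-3 mol
[BrO3^-]_dilute = 1.55 × 10^-3 / 0.0245 = 0.0635 mol/L
[BrO3^-]_original = 0.0635 × 100.0/10.2 = 0.622 mol/L

0.622 M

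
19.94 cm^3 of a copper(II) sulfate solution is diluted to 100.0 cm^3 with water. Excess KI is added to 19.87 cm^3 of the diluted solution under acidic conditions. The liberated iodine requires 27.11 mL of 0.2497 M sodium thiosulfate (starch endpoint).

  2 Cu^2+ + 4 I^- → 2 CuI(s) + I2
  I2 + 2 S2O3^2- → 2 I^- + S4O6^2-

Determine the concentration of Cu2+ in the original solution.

1.709 M

n(S2O3^2-) = 0.02711 × 0.2497 = 6.769 × 10^-3 mol
n(I2) = n(S2O3^2-)/2 = 3.385 × 10^-3 mol
From the 2:1 ratio, n(Cu2+) in the aliquot = 2/1 × 3.385 × 10^-3 = 6.769 × 10^-3 mol
[Cu2+]_dilute = 6.769 × 10^-3 / 0.01987 = 0.3407 mol/L
[Cu2+]_original = 0.3407 × 100.0/19.94 = 1.709 mol/L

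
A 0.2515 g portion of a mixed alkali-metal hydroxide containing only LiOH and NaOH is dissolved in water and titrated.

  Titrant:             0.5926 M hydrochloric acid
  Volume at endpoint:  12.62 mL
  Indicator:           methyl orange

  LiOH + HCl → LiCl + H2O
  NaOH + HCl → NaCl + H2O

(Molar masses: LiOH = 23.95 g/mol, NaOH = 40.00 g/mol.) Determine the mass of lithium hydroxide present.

0.07110 g

n(HCl) = 0.01262 × 0.5926 = 7.479 × 10^-3 mol
Let x = n(LiOH), y = n(NaOH).
Titrant: 1x + 1y = 7.479 × 10^-3;  mass: 23.95x + 40.00y = 0.2515
Solving, x = 2.969 × 10^-3 mol, y = 4.510 × 10^-3 mol
mass of LiOH = 2.969 × 10^-3 × 23.95 = 0.07110 g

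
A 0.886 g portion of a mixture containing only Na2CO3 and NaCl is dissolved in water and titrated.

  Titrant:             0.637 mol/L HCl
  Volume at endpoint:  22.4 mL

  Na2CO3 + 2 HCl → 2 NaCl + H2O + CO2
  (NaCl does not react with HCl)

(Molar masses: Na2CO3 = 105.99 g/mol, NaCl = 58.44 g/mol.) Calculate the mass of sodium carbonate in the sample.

0.756 g

n(HCl) = 0.0224 × 0.637 = 0.0143 mol
Let x = n(Na2CO3), y = n(NaCl).
Titrant: 2x = 0.0143;  mass: 105.99x + 58.44y = 0.886
Solving, x = 7.13 × 10^-3 mol, y = 2.22 × 10^-3 mol
mass of Na2CO3 = 7.13 × 10^-3 × 105.99 = 0.756 g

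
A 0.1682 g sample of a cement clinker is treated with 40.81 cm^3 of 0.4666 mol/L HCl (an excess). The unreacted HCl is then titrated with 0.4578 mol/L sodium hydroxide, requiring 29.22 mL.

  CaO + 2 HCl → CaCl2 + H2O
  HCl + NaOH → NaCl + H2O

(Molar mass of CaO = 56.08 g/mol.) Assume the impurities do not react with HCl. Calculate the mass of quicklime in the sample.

0.1588 g

n(HCl) added = 0.04081 × 0.4666 = 0.01904 mol
n(NaOH) used in back-titration = 0.02922 × 0.4578 = 0.01338 mol
n(HCl) left over = 0.01338 mol (1:1 ratio)
n(HCl) consumed by analyte = 0.01904 − 0.01338 = 5.665 × 10^-3 mol
From the 1:2 ratio, n(CaO) = 1/2 × 5.665 × 10^-3 = 2.833 × 10^-3 mol
mass of CaO = 2.833 × 10^-3 × 56.08 = 0.1588 g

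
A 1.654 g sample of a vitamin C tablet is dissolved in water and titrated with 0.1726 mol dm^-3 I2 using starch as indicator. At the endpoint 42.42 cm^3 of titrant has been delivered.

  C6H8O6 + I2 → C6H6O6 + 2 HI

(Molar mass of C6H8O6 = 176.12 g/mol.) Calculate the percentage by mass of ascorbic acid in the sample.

77.96 %

n(I2) = 0.04242 L × 0.1726 mol/L = 7.322 × 10^-3 mol
n(C6H8O6) = 7.322 × 10^-3 mol (1:1 ratio)
mass of C6H8O6 = 7.322 × 10^-3 × 176.12 g/mol = 1.289 g
% C6H8O6 = 1.289 / 1.654 × 100 = 77.96 %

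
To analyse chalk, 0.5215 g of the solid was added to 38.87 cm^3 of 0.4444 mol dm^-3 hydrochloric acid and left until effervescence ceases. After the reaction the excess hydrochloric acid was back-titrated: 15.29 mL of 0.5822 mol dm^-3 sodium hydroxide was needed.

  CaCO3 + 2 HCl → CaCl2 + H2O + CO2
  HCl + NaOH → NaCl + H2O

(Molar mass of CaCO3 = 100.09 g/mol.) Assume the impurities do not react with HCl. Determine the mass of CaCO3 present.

0.4190 g

n(HCl) added = 0.03887 × 0.4444 = 0.01727 mol
n(NaOH) used in back-titration = 0.01529 × 0.5822 = 8.902 × 10^-3 mol
n(HCl) left over = 8.902 × 10^-3 mol (1:1 ratio)
n(HCl) consumed by analyte = 0.01727 − 8.902 × 10^-3 = 8.372 × 10^-3 mol
From the 1:2 ratio, n(CaCO3) = 1/2 × 8.372 × 10^-3 = 4.186 × 10^-3 mol
mass of CaCO3 = 4.186 × 10^-3 × 100.09 = 0.4190 g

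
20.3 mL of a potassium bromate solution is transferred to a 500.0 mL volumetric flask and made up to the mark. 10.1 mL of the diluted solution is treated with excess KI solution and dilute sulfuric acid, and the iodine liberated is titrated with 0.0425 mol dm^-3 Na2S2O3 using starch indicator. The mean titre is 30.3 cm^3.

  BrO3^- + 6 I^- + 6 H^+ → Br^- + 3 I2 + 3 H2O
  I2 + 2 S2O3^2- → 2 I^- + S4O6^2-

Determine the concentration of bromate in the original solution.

0.523 mol/L

n(S2O3^2-) = 0.0303 × 0.0425 = 1.29 × 10^-3 mol
n(I2) = n(S2O3^2-)/2 = 6.44 × 10^-4 mol
From the 1:3 ratio, n(BrO3^-) in the aliquot = 1/3 × 6.44 × 10^-4 = 2.15 × 10^-4 mol
[BrO3^-]_dilute = 2.15 × 10^-4 / 0.0101 = 0.0213 mol/L
[BrO3^-]_original = 0.0213 × 500.0/20.3 = 0.523 mol/L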